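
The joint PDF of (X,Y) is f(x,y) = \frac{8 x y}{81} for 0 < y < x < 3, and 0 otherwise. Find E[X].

f_X(x) = ∫_0^x \frac{8 x y}{81} dy = \frac{4 x^{3}}{81}
E[X] = ∫_0^3 x × (\frac{4 x^{3}}{81}) dx = \frac{12}{5}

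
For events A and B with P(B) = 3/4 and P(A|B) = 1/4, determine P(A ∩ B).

By definition, P(A|B) = P(A ∩ B) / P(B)
So P(A ∩ B) = P(A|B) × P(B)
= 1/4 × 3/4
= 3/16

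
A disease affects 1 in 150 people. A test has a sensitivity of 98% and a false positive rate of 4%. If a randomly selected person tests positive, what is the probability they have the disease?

Let D = the rare event, + = positive/flagged.
P(D) = 1/150
P(+|D) = 98/100 = 49/50
P(+|D') = 4/100 = 1/25
P(+) = P(+|D)P(D) + P(+|D')P(D')
     = \frac{49}{50} × \frac{1}{150} + \frac{1}{25} × \frac{149}{150}
     = \frac{347}{7500}
P(D|+) = P(+|D)P(D)/P(+) = \frac{49}{347}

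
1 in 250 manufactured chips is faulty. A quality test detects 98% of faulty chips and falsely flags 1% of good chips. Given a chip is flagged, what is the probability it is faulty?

Let D = the rare event, + = positive/flagged.
P(D) = 1/250
P(+|D) = 98/100 = 49/50
P(+|D') = 1/100
P(+) = P(+|D)P(D) + P(+|D')P(D')
     = \frac{49}{50} × \frac{1}{250} + \frac{1}{100} × \frac{249}{250}
     = \frac{347}{25000}
P(D|+) = P(+|D)P(D)/P(+) = \frac{98}{347}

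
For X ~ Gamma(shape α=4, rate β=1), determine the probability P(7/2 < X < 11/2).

P(7/2 < X < 11/2) = ∫_{7/2}^{11/2} f(x) dx
where f(x) = \frac{x^{3} e^{- x}}{6}
= \frac{-2369 + 853 e^{2}}{48 e^{\frac{11}{2}}}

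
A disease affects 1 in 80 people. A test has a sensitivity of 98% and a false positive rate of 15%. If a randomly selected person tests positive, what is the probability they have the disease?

Let D = the rare event, + = positive/flagged.
P(D) = 1/80
P(+|D) = 98/100 = 49/50
P(+|D') = 15/100 = 3/20
P(+) = P(+|D)P(D) + P(+|D')P(D')
     = \frac{49}{50} × \frac{1}{80} + \frac{3}{20} × \frac{79}{80}
     = \frac{1283}{8000}
P(D|+) = P(+|D)P(D)/P(+) = \frac{98}{1283}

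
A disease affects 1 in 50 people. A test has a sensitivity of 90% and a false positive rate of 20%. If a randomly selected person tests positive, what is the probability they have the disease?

Let D = the rare event, + = positive/flagged.
P(D) = 1/50
P(+|D) = 90/100 = 9/10
P(+|D') = 20/100 = 1/5
P(+) = P(+|D)P(D) + P(+|D')P(D')
     = \frac{9}{10} × \frac{1}{50} + \frac{1}{5} × \frac{49}{50}
     = \frac{107}{500}
P(D|+) = P(+|D)P(D)/P(+) = \frac{9}{107}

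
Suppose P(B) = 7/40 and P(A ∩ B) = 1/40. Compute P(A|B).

P(A|B) = P(A ∩ B) / P(B)
= (1/40) / (7/40)
= 1/7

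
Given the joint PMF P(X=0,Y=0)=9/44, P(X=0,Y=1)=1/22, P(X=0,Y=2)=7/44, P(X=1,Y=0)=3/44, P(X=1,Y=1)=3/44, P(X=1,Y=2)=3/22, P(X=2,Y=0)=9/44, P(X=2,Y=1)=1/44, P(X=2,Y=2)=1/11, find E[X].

First find marginal of X:
P(X=0) = 9/22
P(X=1) = 3/11
P(X=2) = 7/22
E[X] = 0 × 9/22 + 1 × 3/11 + 2 × 7/22 = 10/11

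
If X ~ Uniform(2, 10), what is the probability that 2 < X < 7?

P(2 < X < 7) = ∫_{2}^{7} f(x) dx
where f(x) = \frac{1}{8}
= \frac{5}{8}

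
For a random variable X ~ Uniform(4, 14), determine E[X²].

Using the identity E[X²] = Var(X) + (E[X])²:
E[X] = 9
Var(X) = \frac{25}{3}
E[X²] = \frac{25}{3} + (9)²
= \frac{268}{3}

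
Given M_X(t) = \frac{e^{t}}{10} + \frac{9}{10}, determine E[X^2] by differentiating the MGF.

To find E[X^2], compute M^(2)(0):
M^(1)(t) = \frac{e^{t}}{10}
M^(2)(t) = \frac{e^{t}}{10}
M^(2)(0) = \frac{1}{10}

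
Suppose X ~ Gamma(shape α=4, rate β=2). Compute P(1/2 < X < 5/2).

P(1/2 < X < 5/2) = ∫_{1/2}^{5/2} f(x) dx
where f(x) = \frac{8 x^{3} e^{- 2 x}}{3}
= \frac{2 \left(-59 + 4 e^{4}\right)}{3 e^{5}}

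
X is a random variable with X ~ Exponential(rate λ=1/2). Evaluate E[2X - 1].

For X ~ Exponential(rate λ=1/2):
E[X] = 2
E[2X - 1] = 2 × E[X] - 1 = 3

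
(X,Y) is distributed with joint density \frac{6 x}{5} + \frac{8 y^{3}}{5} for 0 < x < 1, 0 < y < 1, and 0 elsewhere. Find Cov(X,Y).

E[XY] = ∫∫ xy × f(x,y) dx dy = \frac{9}{25}
E[X] = \frac{3}{5}
E[Y] = \frac{31}{50}
Cov(X,Y) = E[XY] - E[X]E[Y] = - \frac{3}{250}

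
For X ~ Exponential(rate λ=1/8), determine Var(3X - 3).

For X ~ Exponential(rate λ=1/8):
Var(X) = 64
Var(3X - 3) = (3)² × Var(X) = 9 × 64 = 576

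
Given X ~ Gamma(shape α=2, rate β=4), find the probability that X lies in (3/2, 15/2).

P(3/2 < X < 15/2) = ∫_{3/2}^{15/2} f(x) dx
where f(x) = 16 x e^{- 4 x}
= \frac{-31 + 7 e^{24}}{e^{30}}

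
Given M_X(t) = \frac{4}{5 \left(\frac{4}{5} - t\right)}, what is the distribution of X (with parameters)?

The MGF M(t) = \frac{4}{5 \left(\frac{4}{5} - t\right)} is the standard form for the Exponential distribution.
Comparing with the known MGF formula identifies: Exponential(rate λ=4/5)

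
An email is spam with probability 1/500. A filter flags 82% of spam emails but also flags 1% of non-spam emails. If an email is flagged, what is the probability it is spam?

Let D = the rare event, + = positive/flagged.
P(D) = 1/500
P(+|D) = 82/100 = 41/50
P(+|D') = 1/100
P(+) = P(+|D)P(D) + P(+|D')P(D')
     = \frac{41}{50} × \frac{1}{500} + \frac{1}{100} × \frac{499}{500}
     = \frac{581}{50000}
P(D|+) = P(+|D)P(D)/P(+) = \frac{82}{581}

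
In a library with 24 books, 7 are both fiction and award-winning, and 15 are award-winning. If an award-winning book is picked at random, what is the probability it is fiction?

P(A ∩ B) = 7/24
P(B) = 15/24 = 5/8
P(A|B) = P(A ∩ B) / P(B) = (7/24) / (5/8) = 7/15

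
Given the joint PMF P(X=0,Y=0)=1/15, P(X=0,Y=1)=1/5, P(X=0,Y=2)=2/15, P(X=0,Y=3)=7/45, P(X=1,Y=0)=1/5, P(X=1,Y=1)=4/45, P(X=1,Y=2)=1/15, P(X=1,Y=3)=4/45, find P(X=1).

P(X=1) = P(X=1,Y=0) + P(X=1,Y=1) + P(X=1,Y=2) + P(X=1,Y=3)
= 1/5 + 4/45 + 1/15 + 4/45
= 4/9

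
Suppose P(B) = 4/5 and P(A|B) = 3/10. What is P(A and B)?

By definition, P(A|B) = P(A ∩ B) / P(B)
So P(A ∩ B) = P(A|B) × P(B)
= 3/10 × 4/5
= 6/25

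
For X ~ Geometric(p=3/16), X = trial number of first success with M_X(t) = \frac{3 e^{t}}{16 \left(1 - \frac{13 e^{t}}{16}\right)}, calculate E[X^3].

To find E[X^3], compute M^(3)(0):
M^(1)(t) = \frac{3 e^{t}}{16 \left(1 - \frac{13 e^{t}}{16}\right)} + \frac{39 e^{2 t}}{256 \left(1 - \frac{13 e^{t}}{16}\right)^{2}}
M^(2)(t) = \frac{3 e^{t}}{16 \left(1 - \frac{13 e^{t}}{16}\right)} + \frac{117 e^{2 t}}{256 \left(1 - \frac{13 e^{t}}{16}\right)^{2}} + \frac{507 e^{3 t}}{2048 \left(1 - \frac{13 e^{t}}{16}\right)^{3}}
M^(3)(t) = \frac{3 e^{t}}{16 \left(1 - \frac{13 e^{t}}{16}\right)} + \frac{273 e^{2 t}}{256 \left(1 - \frac{13 e^{t}}{16}\right)^{2}} + \frac{1521 e^{3 t}}{1024 \left(1 - \frac{13 e^{t}}{16}\right)^{3}} + \frac{19773 e^{4 t}}{32768 \left(1 - \frac{13 e^{t}}{16}\right)^{4}}
M^(3)(0) = \frac{6704}{9}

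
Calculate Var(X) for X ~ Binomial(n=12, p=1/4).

For X ~ Binomial(n=12, p=1/4):
Var(X) = \frac{9}{4}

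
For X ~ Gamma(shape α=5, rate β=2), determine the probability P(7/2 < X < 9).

P(7/2 < X < 9) = ∫_{7/2}^{9} f(x) dx
where f(x) = \frac{4 x^{4} e^{- 2 x}}{3}
= \frac{-132648 + 4553 e^{11}}{24 e^{18}}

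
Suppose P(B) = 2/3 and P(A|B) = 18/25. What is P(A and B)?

By definition, P(A|B) = P(A ∩ B) / P(B)
So P(A ∩ B) = P(A|B) × P(B)
= 18/25 × 2/3
= 12/25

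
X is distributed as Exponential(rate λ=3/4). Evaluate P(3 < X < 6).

P(3 < X < 6) = ∫_{3}^{6} f(x) dx
where f(x) = \frac{3 e^{- \frac{3 x}{4}}}{4}
= - \frac{1}{e^{\frac{9}{2}}} + e^{- \frac{9}{4}}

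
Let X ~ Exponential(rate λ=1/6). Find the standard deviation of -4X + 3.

For X ~ Exponential(rate λ=1/6):
Var(X) = 36
SD(X) = √(Var(X)) = √(36) = 6
SD(-4X + 3) = |-4| × SD(X) = 4 × 6 = 24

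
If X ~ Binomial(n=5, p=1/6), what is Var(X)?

For X ~ Binomial(n=5, p=1/6):
Var(X) = \frac{25}{36}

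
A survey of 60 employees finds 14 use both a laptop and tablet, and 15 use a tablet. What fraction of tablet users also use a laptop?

P(A ∩ B) = 14/60 = 7/30
P(B) = 15/60 = 1/4
P(A|B) = P(A ∩ B) / P(B) = (7/30) / (1/4) = 14/15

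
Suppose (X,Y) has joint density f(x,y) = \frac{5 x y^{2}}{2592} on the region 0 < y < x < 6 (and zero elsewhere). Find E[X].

f_X(x) = ∫_0^x \frac{5 x y^{2}}{2592} dy = \frac{5 x^{4}}{7776}
E[X] = ∫_0^6 x × (\frac{5 x^{4}}{7776}) dx = 5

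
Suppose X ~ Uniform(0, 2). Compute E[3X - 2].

For X ~ Uniform(0, 2):
E[X] = 1
E[3X - 2] = 3 × E[X] - 2 = 1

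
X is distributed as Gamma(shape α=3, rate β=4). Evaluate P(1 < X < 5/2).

P(1 < X < 5/2) = ∫_{1}^{5/2} f(x) dx
where f(x) = 32 x^{2} e^{- 4 x}
= \frac{-61 + 13 e^{6}}{e^{10}}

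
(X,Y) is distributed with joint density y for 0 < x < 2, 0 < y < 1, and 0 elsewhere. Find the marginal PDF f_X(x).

f_X(x) = ∫_0^1 f(x,y) dy
= ∫_0^1 y dy
= \frac{1}{2} for 0 < x < 2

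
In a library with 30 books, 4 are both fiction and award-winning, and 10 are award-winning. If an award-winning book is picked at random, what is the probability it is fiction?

P(A ∩ B) = 4/30 = 2/15
P(B) = 10/30 = 1/3
P(A|B) = P(A ∩ B) / P(B) = (2/15) / (1/3) = 2/5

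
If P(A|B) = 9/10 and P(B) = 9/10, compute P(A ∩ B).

By definition, P(A|B) = P(A ∩ B) / P(B)
So P(A ∩ B) = P(A|B) × P(B)
= 9/10 × 9/10
= 81/100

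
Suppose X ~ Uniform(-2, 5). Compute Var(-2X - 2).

For X ~ Uniform(-2, 5):
Var(X) = \frac{49}{12}
Var(-2X - 2) = (-2)² × Var(X) = 4 × \frac{49}{12} = \frac{49}{3}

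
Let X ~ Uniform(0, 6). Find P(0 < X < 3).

P(0 < X < 3) = ∫_{0}^{3} f(x) dx
where f(x) = \frac{1}{6}
= \frac{1}{2}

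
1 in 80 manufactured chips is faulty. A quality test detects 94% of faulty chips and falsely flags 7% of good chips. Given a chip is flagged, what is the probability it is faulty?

Let D = the rare event, + = positive/flagged.
P(D) = 1/80
P(+|D) = 94/100 = 47/50
P(+|D') = 7/100
P(+) = P(+|D)P(D) + P(+|D')P(D')
     = \frac{47}{50} × \frac{1}{80} + \frac{7}{100} × \frac{79}{80}
     = \frac{647}{8000}
P(D|+) = P(+|D)P(D)/P(+) = \frac{94}{647}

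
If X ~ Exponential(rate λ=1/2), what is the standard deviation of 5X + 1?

For X ~ Exponential(rate λ=1/2):
Var(X) = 4
SD(X) = √(Var(X)) = √(4) = 2
SD(5X + 1) = |5| × SD(X) = 5 × 2 = 10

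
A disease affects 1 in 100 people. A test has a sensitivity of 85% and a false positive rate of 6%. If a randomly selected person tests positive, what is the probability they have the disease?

Let D = the rare event, + = positive/flagged.
P(D) = 1/100
P(+|D) = 85/100 = 17/20
P(+|D') = 6/100 = 3/50
P(+) = P(+|D)P(D) + P(+|D')P(D')
     = \frac{17}{20} × \frac{1}{100} + \frac{3}{50} × \frac{99}{100}
     = \frac{679}{10000}
P(D|+) = P(+|D)P(D)/P(+) = \frac{85}{679}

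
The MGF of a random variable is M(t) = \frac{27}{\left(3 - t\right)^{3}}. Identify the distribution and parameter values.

The MGF M(t) = \frac{27}{\left(3 - t\right)^{3}} is the standard form for the Gamma distribution.
Comparing with the known MGF formula identifies: Gamma(shape α=3, rate β=3)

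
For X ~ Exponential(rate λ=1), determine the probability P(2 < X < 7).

P(2 < X < 7) = ∫_{2}^{7} f(x) dx
where f(x) = e^{- x}
= - \frac{1 - e^{5}}{e^{7}}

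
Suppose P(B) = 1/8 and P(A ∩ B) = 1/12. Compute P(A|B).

P(A|B) = P(A ∩ B) / P(B)
= (1/12) / (1/8)
= 2/3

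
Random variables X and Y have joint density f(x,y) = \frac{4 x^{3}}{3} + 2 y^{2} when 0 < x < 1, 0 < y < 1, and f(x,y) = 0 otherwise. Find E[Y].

E[Y] = ∫_0^1 ∫_0^1 y × f(x,y) dx dy
= \frac{2}{3}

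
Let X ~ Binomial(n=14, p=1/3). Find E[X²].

Using the identity E[X²] = Var(X) + (E[X])²:
E[X] = \frac{14}{3}
Var(X) = \frac{28}{9}
E[X²] = \frac{28}{9} + (\frac{14}{3})²
= \frac{224}{9}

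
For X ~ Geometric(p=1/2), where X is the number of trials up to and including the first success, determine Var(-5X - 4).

For X ~ Geometric(p=1/2), where X is the number of trials up to and including the first success:
Var(X) = 2
Var(-5X - 4) = (-5)² × Var(X) = 25 × 2 = 50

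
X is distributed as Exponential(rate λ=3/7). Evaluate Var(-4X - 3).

For X ~ Exponential(rate λ=3/7):
Var(X) = \frac{49}{9}
Var(-4X - 3) = (-4)² × Var(X) = 16 × \frac{49}{9} = \frac{784}{9}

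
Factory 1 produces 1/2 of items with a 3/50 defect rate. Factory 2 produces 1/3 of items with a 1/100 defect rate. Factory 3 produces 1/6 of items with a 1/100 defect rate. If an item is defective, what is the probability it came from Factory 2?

Using Bayes' theorem:
P(F1) = 1/2, P(D|F1) = 3/50
P(F2) = 1/3, P(D|F2) = 1/100
P(F3) = 1/6, P(D|F3) = 1/100
P(D) = P(D|F1)P(F1) + P(D|F2)P(F2) + P(D|F3)P(F3)
     = \frac{7}{200}
P(F2|D) = P(D|F2)P(F2) / P(D)
= \frac{2}{21}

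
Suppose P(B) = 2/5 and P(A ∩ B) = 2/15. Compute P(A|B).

P(A|B) = P(A ∩ B) / P(B)
= (2/15) / (2/5)
= 1/3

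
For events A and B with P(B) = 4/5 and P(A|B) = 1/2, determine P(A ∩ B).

By definition, P(A|B) = P(A ∩ B) / P(B)
So P(A ∩ B) = P(A|B) × P(B)
= 1/2 × 4/5
= 2/5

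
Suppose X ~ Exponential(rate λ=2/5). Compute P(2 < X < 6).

P(2 < X < 6) = ∫_{2}^{6} f(x) dx
where f(x) = \frac{2 e^{- \frac{2 x}{5}}}{5}
= - \frac{1 - e^{\frac{8}{5}}}{e^{\frac{12}{5}}}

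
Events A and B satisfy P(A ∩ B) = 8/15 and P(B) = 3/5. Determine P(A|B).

P(A|B) = P(A ∩ B) / P(B)
= (8/15) / (3/5)
= 8/9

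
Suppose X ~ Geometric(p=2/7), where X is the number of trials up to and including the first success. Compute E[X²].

Using the identity E[X²] = Var(X) + (E[X])²:
E[X] = \frac{7}{2}
Var(X) = \frac{35}{4}
E[X²] = \frac{35}{4} + (\frac{7}{2})²
= 21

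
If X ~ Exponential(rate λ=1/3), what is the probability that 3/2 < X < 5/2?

P(3/2 < X < 5/2) = ∫_{3/2}^{5/2} f(x) dx
where f(x) = \frac{e^{- \frac{x}{3}}}{3}
= - \frac{1}{e^{\frac{5}{6}}} + e^{- \frac{1}{2}}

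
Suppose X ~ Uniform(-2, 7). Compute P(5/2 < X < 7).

P(5/2 < X < 7) = ∫_{5/2}^{7} f(x) dx
where f(x) = \frac{1}{9}
= \frac{1}{2}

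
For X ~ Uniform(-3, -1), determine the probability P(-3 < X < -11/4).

P(-3 < X < -11/4) = ∫_{-3}^{-11/4} f(x) dx
where f(x) = \frac{1}{2}
= \frac{1}{8}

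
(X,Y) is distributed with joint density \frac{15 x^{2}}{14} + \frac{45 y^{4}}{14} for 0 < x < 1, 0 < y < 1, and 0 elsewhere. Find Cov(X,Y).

E[XY] = ∫∫ xy × f(x,y) dx dy = \frac{45}{112}
E[X] = \frac{33}{56}
E[Y] = \frac{5}{7}
Cov(X,Y) = E[XY] - E[X]E[Y] = - \frac{15}{784}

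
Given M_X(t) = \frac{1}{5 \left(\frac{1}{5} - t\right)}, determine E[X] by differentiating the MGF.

To find E[X], compute M^(1)(0):
M^(1)(t) = \frac{1}{5 \left(\frac{1}{5} - t\right)^{2}}
M^(1)(0) = 5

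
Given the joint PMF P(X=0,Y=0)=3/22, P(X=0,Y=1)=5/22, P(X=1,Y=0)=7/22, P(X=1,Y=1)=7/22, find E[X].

First find marginal of X:
P(X=0) = 4/11
P(X=1) = 7/11
E[X] = 0 × 4/11 + 1 × 7/11 = 7/11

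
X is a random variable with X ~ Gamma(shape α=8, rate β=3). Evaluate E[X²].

Using the identity E[X²] = Var(X) + (E[X])²:
E[X] = \frac{8}{3}
Var(X) = \frac{8}{9}
E[X²] = \frac{8}{9} + (\frac{8}{3})²
= 8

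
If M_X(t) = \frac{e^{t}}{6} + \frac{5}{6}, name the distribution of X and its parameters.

The MGF M(t) = \frac{e^{t}}{6} + \frac{5}{6} is the standard form for the Bernoulli distribution.
Comparing with the known MGF formula identifies: Bernoulli(p=1/6)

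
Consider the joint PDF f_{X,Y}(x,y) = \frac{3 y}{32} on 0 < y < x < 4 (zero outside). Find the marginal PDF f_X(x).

f_X(x) = ∫_0^x \frac{3 y}{32} dy = \frac{3 x^{2}}{64}
for 0 < x < 4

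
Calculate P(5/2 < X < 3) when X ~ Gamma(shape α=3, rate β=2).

P(5/2 < X < 3) = ∫_{5/2}^{3} f(x) dx
where f(x) = 4 x^{2} e^{- 2 x}
= \frac{-50 + 37 e}{2 e^{6}}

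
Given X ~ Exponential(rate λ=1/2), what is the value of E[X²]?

Using the identity E[X²] = Var(X) + (E[X])²:
E[X] = 2
Var(X) = 4
E[X²] = 4 + (2)²
= 8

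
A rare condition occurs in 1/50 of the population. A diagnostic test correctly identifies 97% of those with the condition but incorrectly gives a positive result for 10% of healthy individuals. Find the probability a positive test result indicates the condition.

Let D = the rare event, + = positive/flagged.
P(D) = 1/50
P(+|D) = 97/100
P(+|D') = 10/100 = 1/10
P(+) = P(+|D)P(D) + P(+|D')P(D')
     = \frac{97}{100} × \frac{1}{50} + \frac{1}{10} × \frac{49}{50}
     = \frac{587}{5000}
P(D|+) = P(+|D)P(D)/P(+) = \frac{97}{587}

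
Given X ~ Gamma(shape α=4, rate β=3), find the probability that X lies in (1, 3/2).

P(1 < X < 3/2) = ∫_{1}^{3/2} f(x) dx
where f(x) = \frac{27 x^{3} e^{- 3 x}}{2}
= - \frac{493}{16 e^{\frac{9}{2}}} + \frac{13}{e^{3}}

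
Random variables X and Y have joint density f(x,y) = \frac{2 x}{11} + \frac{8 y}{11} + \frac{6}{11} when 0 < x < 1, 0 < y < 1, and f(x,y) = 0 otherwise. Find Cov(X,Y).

E[XY] = ∫∫ xy × f(x,y) dx dy = \frac{19}{66}
E[X] = \frac{17}{33}
E[Y] = \frac{37}{66}
Cov(X,Y) = E[XY] - E[X]E[Y] = - \frac{1}{1089}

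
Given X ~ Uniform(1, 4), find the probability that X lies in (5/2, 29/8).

P(5/2 < X < 29/8) = ∫_{5/2}^{29/8} f(x) dx
where f(x) = \frac{1}{3}
= \frac{3}{8}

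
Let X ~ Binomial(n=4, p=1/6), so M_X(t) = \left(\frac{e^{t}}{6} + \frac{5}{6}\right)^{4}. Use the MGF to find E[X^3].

To find E[X^3], compute M^(3)(0):
M^(1)(t) = \frac{2 \left(\frac{e^{t}}{6} + \frac{5}{6}\right)^{3} e^{t}}{3}
M^(2)(t) = \frac{2 \left(\frac{e^{t}}{6} + \frac{5}{6}\right)^{3} e^{t}}{3} + \frac{\left(\frac{e^{t}}{6} + \frac{5}{6}\right)^{2} e^{2 t}}{3}
M^(3)(t) = \frac{2 \left(\frac{e^{t}}{6} + \frac{5}{6}\right)^{3} e^{t}}{3} + \left(\frac{e^{t}}{6} + \frac{5}{6}\right)^{2} e^{2 t} + \frac{\left(\frac{e^{t}}{6} + \frac{5}{6}\right) e^{3 t}}{9}
M^(3)(0) = \frac{16}{9}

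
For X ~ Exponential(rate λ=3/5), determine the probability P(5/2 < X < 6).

P(5/2 < X < 6) = ∫_{5/2}^{6} f(x) dx
where f(x) = \frac{3 e^{- \frac{3 x}{5}}}{5}
= - \frac{1}{e^{\frac{18}{5}}} + e^{- \frac{3}{2}}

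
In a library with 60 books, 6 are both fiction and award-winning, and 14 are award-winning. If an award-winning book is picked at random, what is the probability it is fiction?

P(A ∩ B) = 6/60 = 1/10
P(B) = 14/60 = 7/30
P(A|B) = P(A ∩ B) / P(B) = (1/10) / (7/30) = 3/7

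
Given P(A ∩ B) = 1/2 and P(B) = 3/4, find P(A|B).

P(A|B) = P(A ∩ B) / P(B)
= (1/2) / (3/4)
= 2/3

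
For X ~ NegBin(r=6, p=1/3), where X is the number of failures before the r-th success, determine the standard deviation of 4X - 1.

For X ~ NegBin(r=6, p=1/3), where X is the number of failures before the r-th success:
Var(X) = 36
SD(X) = √(Var(X)) = √(36) = 6
SD(4X - 1) = |4| × SD(X) = 4 × 6 = 24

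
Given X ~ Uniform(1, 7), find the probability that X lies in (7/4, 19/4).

P(7/4 < X < 19/4) = ∫_{7/4}^{19/4} f(x) dx
where f(x) = \frac{1}{6}
= \frac{1}{2}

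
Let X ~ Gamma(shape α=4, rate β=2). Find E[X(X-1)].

E[X(X-1)] = E[X² - X] = E[X²] - E[X]
E[X] = 2
E[X²] = Var(X) + (E[X])² = 1 + (2)² = 5
E[X(X-1)] = 5 - 2 = 3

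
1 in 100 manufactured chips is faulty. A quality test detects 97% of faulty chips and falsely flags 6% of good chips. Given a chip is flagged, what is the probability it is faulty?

Let D = the rare event, + = positive/flagged.
P(D) = 1/100
P(+|D) = 97/100
P(+|D') = 6/100 = 3/50
P(+) = P(+|D)P(D) + P(+|D')P(D')
     = \frac{97}{100} × \frac{1}{100} + \frac{3}{50} × \frac{99}{100}
     = \frac{691}{10000}
P(D|+) = P(+|D)P(D)/P(+) = \frac{97}{691}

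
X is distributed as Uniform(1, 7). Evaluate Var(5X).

For X ~ Uniform(1, 7):
Var(X) = 3
Var(5X) = (5)² × Var(X) = 25 × 3 = 75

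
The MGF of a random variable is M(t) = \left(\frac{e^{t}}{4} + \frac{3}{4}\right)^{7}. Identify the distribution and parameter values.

The MGF M(t) = \left(\frac{e^{t}}{4} + \frac{3}{4}\right)^{7} is the standard form for the Binomial distribution.
Comparing with the known MGF formula identifies: Binomial(n=7, p=1/4)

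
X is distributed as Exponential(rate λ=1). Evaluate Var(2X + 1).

For X ~ Exponential(rate λ=1):
Var(X) = 1
Var(2X + 1) = (2)² × Var(X) = 4 × 1 = 4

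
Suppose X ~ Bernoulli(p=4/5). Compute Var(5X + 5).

For X ~ Bernoulli(p=4/5):
Var(X) = \frac{4}{25}
Var(5X + 5) = (5)² × Var(X) = 25 × \frac{4}{25} = 4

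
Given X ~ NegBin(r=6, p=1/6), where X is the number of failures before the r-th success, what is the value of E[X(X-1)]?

E[X(X-1)] = E[X² - X] = E[X²] - E[X]
E[X] = 30
E[X²] = Var(X) + (E[X])² = 180 + (30)² = 1080
E[X(X-1)] = 1080 - 30 = 1050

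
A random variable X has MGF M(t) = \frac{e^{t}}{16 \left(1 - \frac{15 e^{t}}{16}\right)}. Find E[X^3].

To find E[X^3], compute M^(3)(0):
M^(1)(t) = \frac{e^{t}}{16 \left(1 - \frac{15 e^{t}}{16}\right)} + \frac{15 e^{2 t}}{256 \left(1 - \frac{15 e^{t}}{16}\right)^{2}}
M^(2)(t) = \frac{e^{t}}{16 \left(1 - \frac{15 e^{t}}{16}\right)} + \frac{45 e^{2 t}}{256 \left(1 - \frac{15 e^{t}}{16}\right)^{2}} + \frac{225 e^{3 t}}{2048 \left(1 - \frac{15 e^{t}}{16}\right)^{3}}
M^(3)(t) = \frac{e^{t}}{16 \left(1 - \frac{15 e^{t}}{16}\right)} + \frac{105 e^{2 t}}{256 \left(1 - \frac{15 e^{t}}{16}\right)^{2}} + \frac{675 e^{3 t}}{1024 \left(1 - \frac{15 e^{t}}{16}\right)^{3}} + \frac{10125 e^{4 t}}{32768 \left(1 - \frac{15 e^{t}}{16}\right)^{4}}
M^(3)(0) = 23056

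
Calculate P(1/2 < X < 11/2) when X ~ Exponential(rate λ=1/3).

P(1/2 < X < 11/2) = ∫_{1/2}^{11/2} f(x) dx
where f(x) = \frac{e^{- \frac{x}{3}}}{3}
= - \frac{1 - e^{\frac{5}{3}}}{e^{\frac{11}{6}}}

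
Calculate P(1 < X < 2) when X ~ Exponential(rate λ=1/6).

P(1 < X < 2) = ∫_{1}^{2} f(x) dx
where f(x) = \frac{e^{- \frac{x}{6}}}{6}
= - \frac{1}{e^{\frac{1}{3}}} + e^{- \frac{1}{6}}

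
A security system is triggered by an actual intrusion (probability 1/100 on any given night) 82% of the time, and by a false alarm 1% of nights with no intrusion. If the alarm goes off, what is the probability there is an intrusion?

Let D = the rare event, + = positive/flagged.
P(D) = 1/100
P(+|D) = 82/100 = 41/50
P(+|D') = 1/100
P(+) = P(+|D)P(D) + P(+|D')P(D')
     = \frac{41}{50} × \frac{1}{100} + \frac{1}{100} × \frac{99}{100}
     = \frac{181}{10000}
P(D|+) = P(+|D)P(D)/P(+) = \frac{82}{181}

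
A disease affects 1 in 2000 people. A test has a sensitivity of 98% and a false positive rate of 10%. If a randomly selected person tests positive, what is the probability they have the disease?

Let D = the rare event, + = positive/flagged.
P(D) = 1/2000
P(+|D) = 98/100 = 49/50
P(+|D') = 10/100 = 1/10
P(+) = P(+|D)P(D) + P(+|D')P(D')
     = \frac{49}{50} × \frac{1}{2000} + \frac{1}{10} × \frac{1999}{2000}
     = \frac{2511}{25000}
P(D|+) = P(+|D)P(D)/P(+) = \frac{49}{10044}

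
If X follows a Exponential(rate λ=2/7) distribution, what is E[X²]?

Using the identity E[X²] = Var(X) + (E[X])²:
E[X] = \frac{7}{2}
Var(X) = \frac{49}{4}
E[X²] = \frac{49}{4} + (\frac{7}{2})²
= \frac{49}{2}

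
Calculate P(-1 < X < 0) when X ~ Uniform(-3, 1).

P(-1 < X < 0) = ∫_{-1}^{0} f(x) dx
where f(x) = \frac{1}{4}
= \frac{1}{4}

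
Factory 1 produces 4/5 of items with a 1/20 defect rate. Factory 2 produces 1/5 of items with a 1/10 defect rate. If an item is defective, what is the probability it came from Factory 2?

Using Bayes' theorem:
P(F1) = 4/5, P(D|F1) = 1/20
P(F2) = 1/5, P(D|F2) = 1/10
P(D) = P(D|F1)P(F1) + P(D|F2)P(F2)
     = \frac{3}{50}
P(F2|D) = P(D|F2)P(F2) / P(D)
= \frac{1}{3}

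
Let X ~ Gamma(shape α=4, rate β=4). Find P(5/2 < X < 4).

P(5/2 < X < 4) = ∫_{5/2}^{4} f(x) dx
where f(x) = \frac{128 x^{3} e^{- 4 x}}{3}
= \frac{-2483 + 683 e^{6}}{3 e^{16}}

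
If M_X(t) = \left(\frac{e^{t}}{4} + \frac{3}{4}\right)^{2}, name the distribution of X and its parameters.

The MGF M(t) = \left(\frac{e^{t}}{4} + \frac{3}{4}\right)^{2} is the standard form for the Binomial distribution.
Comparing with the known MGF formula identifies: Binomial(n=2, p=1/4)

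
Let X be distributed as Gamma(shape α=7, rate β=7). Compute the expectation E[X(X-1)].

E[X(X-1)] = E[X² - X] = E[X²] - E[X]
E[X] = 1
E[X²] = Var(X) + (E[X])² = \frac{1}{7} + (1)² = \frac{8}{7}
E[X(X-1)] = \frac{8}{7} - 1 = \frac{1}{7}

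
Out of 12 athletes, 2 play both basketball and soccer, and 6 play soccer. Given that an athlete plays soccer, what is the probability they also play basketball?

P(A ∩ B) = 2/12 = 1/6
P(B) = 6/12 = 1/2
P(A|B) = P(A ∩ B) / P(B) = (1/6) / (1/2) = 1/3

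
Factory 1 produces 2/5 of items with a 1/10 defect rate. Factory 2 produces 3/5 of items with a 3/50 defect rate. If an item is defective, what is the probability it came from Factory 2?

Using Bayes' theorem:
P(F1) = 2/5, P(D|F1) = 1/10
P(F2) = 3/5, P(D|F2) = 3/50
P(D) = P(D|F1)P(F1) + P(D|F2)P(F2)
     = \frac{19}{250}
P(F2|D) = P(D|F2)P(F2) / P(D)
= \frac{9}{19}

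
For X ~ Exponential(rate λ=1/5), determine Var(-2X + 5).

For X ~ Exponential(rate λ=1/5):
Var(X) = 25
Var(-2X + 5) = (-2)² × Var(X) = 4 × 25 = 100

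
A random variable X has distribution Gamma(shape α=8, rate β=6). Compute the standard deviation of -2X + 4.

For X ~ Gamma(shape α=8, rate β=6):
Var(X) = \frac{2}{9}
SD(X) = √(Var(X)) = √(\frac{2}{9}) = \frac{\sqrt{2}}{3}
SD(-2X + 4) = |-2| × SD(X) = 2 × \frac{\sqrt{2}}{3} = \frac{2 \sqrt{2}}{3}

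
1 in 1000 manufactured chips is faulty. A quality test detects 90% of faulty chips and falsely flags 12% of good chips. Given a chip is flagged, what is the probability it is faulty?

Let D = the rare event, + = positive/flagged.
P(D) = 1/1000
P(+|D) = 90/100 = 9/10
P(+|D') = 12/100 = 3/25
P(+) = P(+|D)P(D) + P(+|D')P(D')
     = \frac{9}{10} × \frac{1}{1000} + \frac{3}{25} × \frac{999}{1000}
     = \frac{6039}{50000}
P(D|+) = P(+|D)P(D)/P(+) = \frac{5}{671}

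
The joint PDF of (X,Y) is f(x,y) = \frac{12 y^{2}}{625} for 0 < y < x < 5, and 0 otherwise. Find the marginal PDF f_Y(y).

f_Y(y) = ∫_y^5 \frac{12 y^{2}}{625} dx = \frac{12 y^{2} \left(5 - y\right)}{625}
for 0 < y < 5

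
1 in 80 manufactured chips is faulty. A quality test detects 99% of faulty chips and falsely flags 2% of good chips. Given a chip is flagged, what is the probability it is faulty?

Let D = the rare event, + = positive/flagged.
P(D) = 1/80
P(+|D) = 99/100
P(+|D') = 2/100 = 1/50
P(+) = P(+|D)P(D) + P(+|D')P(D')
     = \frac{99}{100} × \frac{1}{80} + \frac{1}{50} × \frac{79}{80}
     = \frac{257}{8000}
P(D|+) = P(+|D)P(D)/P(+) = \frac{99}{257}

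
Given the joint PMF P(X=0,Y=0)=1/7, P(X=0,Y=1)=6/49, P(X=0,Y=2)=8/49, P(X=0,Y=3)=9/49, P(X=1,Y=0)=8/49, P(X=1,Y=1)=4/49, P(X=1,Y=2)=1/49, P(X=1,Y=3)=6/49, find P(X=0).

P(X=0) = P(X=0,Y=0) + P(X=0,Y=1) + P(X=0,Y=2) + P(X=0,Y=3)
= 1/7 + 6/49 + 8/49 + 9/49
= 30/49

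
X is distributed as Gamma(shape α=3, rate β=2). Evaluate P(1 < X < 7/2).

P(1 < X < 7/2) = ∫_{1}^{7/2} f(x) dx
where f(x) = 4 x^{2} e^{- 2 x}
= \frac{5 \left(-13 + 2 e^{5}\right)}{2 e^{7}}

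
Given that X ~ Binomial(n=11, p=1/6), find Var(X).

For X ~ Binomial(n=11, p=1/6):
Var(X) = \frac{55}{36}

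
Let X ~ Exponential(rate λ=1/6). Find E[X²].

Using the identity E[X²] = Var(X) + (E[X])²:
E[X] = 6
Var(X) = 36
E[X²] = 36 + (6)²
= 72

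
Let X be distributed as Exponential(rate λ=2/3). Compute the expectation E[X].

For X ~ Exponential(rate λ=2/3), the expected value is:
E[X] = \frac{3}{2}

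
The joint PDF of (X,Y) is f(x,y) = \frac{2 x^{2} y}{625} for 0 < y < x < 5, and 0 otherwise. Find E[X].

f_X(x) = ∫_0^x \frac{2 x^{2} y}{625} dy = \frac{x^{4}}{625}
E[X] = ∫_0^5 x × (\frac{x^{4}}{625}) dx = \frac{25}{6}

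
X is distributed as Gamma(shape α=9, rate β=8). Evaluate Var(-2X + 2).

For X ~ Gamma(shape α=9, rate β=8):
Var(X) = \frac{9}{64}
Var(-2X + 2) = (-2)² × Var(X) = 4 × \frac{9}{64} = \frac{9}{16}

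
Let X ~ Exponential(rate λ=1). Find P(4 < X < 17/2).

P(4 < X < 17/2) = ∫_{4}^{17/2} f(x) dx
where f(x) = e^{- x}
= - \frac{1}{e^{\frac{17}{2}}} + e^{-4}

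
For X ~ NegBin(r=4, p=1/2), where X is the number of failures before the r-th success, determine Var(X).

For X ~ NegBin(r=4, p=1/2), where X is the number of failures before the r-th success:
Var(X) = 8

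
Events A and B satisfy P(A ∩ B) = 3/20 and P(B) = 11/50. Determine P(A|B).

P(A|B) = P(A ∩ B) / P(B)
= (3/20) / (11/50)
= 15/22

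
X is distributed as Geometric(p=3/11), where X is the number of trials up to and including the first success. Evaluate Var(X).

For X ~ Geometric(p=3/11), where X is the number of trials up to and including the first success:
Var(X) = \frac{88}{9}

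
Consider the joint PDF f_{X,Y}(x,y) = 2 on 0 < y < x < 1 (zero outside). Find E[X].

f_X(x) = ∫_0^x 2 dy = 2 x
E[X] = ∫_0^1 x × (2 x) dx = \frac{2}{3}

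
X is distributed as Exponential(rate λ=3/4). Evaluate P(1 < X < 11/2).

P(1 < X < 11/2) = ∫_{1}^{11/2} f(x) dx
where f(x) = \frac{3 e^{- \frac{3 x}{4}}}{4}
= - \frac{1}{e^{\frac{33}{8}}} + e^{- \frac{3}{4}}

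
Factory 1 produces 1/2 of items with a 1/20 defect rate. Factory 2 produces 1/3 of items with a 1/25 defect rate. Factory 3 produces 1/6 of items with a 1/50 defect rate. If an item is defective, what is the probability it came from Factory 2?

Using Bayes' theorem:
P(F1) = 1/2, P(D|F1) = 1/20
P(F2) = 1/3, P(D|F2) = 1/25
P(F3) = 1/6, P(D|F3) = 1/50
P(D) = P(D|F1)P(F1) + P(D|F2)P(F2) + P(D|F3)P(F3)
     = \frac{1}{24}
P(F2|D) = P(D|F2)P(F2) / P(D)
= \frac{8}{25}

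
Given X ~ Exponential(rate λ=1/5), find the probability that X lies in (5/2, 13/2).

P(5/2 < X < 13/2) = ∫_{5/2}^{13/2} f(x) dx
where f(x) = \frac{e^{- \frac{x}{5}}}{5}
= - \frac{1}{e^{\frac{13}{10}}} + e^{- \frac{1}{2}}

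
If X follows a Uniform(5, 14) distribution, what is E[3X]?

For X ~ Uniform(5, 14):
E[X] = \frac{19}{2}
E[3X] = 3 × E[X] + 0 = \frac{57}{2}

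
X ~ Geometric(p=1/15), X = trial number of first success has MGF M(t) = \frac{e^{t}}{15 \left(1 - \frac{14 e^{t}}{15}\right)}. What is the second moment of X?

To find E[X^2], compute M^(2)(0):
M^(1)(t) = \frac{e^{t}}{15 \left(1 - \frac{14 e^{t}}{15}\right)} + \frac{14 e^{2 t}}{225 \left(1 - \frac{14 e^{t}}{15}\right)^{2}}
M^(2)(t) = \frac{e^{t}}{15 \left(1 - \frac{14 e^{t}}{15}\right)} + \frac{14 e^{2 t}}{75 \left(1 - \frac{14 e^{t}}{15}\right)^{2}} + \frac{392 e^{3 t}}{3375 \left(1 - \frac{14 e^{t}}{15}\right)^{3}}
M^(2)(0) = 435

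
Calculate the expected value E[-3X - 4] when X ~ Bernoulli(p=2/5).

For X ~ Bernoulli(p=2/5):
E[X] = \frac{2}{5}
E[-3X - 4] = -3 × E[X] - 4 = - \frac{26}{5}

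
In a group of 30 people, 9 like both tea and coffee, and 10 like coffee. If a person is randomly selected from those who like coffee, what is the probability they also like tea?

P(A ∩ B) = 9/30 = 3/10
P(B) = 10/30 = 1/3
P(A|B) = P(A ∩ B) / P(B) = (3/10) / (1/3) = 9/10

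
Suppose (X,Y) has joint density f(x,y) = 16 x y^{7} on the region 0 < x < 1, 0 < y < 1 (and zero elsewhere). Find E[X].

E[X] = ∫_0^1 ∫_0^1 x × f(x,y) dy dx
= ∫_0^1 ∫_0^1 x × (16 x y^{7}) dy dx
= \frac{2}{3}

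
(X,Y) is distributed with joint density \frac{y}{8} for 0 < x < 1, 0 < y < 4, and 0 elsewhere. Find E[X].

f_X(x) = ∫_0^4 \frac{y}{8} dy = 1
E[X] = ∫_0^1 x × (1) dx = \frac{1}{2}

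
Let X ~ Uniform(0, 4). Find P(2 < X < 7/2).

P(2 < X < 7/2) = ∫_{2}^{7/2} f(x) dx
where f(x) = \frac{1}{4}
= \frac{3}{8}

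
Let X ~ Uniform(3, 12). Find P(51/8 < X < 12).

P(51/8 < X < 12) = ∫_{51/8}^{12} f(x) dx
where f(x) = \frac{1}{9}
= \frac{5}{8}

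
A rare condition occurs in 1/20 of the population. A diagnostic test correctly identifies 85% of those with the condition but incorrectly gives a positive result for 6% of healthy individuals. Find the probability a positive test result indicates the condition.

Let D = the rare event, + = positive/flagged.
P(D) = 1/20
P(+|D) = 85/100 = 17/20
P(+|D') = 6/100 = 3/50
P(+) = P(+|D)P(D) + P(+|D')P(D')
     = \frac{17}{20} × \frac{1}{20} + \frac{3}{50} × \frac{19}{20}
     = \frac{199}{2000}
P(D|+) = P(+|D)P(D)/P(+) = \frac{85}{199}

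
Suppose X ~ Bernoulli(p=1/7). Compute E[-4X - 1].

For X ~ Bernoulli(p=1/7):
E[X] = \frac{1}{7}
E[-4X - 1] = -4 × E[X] - 1 = - \frac{11}{7}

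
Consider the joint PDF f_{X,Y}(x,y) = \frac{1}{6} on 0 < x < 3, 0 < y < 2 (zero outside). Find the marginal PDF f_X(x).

f_X(x) = ∫_0^2 f(x,y) dy
= ∫_0^2 \frac{1}{6} dy
= \frac{1}{3} for 0 < x < 3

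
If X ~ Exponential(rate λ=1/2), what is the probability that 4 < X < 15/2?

P(4 < X < 15/2) = ∫_{4}^{15/2} f(x) dx
where f(x) = \frac{e^{- \frac{x}{2}}}{2}
= - \frac{1}{e^{\frac{15}{4}}} + e^{-2}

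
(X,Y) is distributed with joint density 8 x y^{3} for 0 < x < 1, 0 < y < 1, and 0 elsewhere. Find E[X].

E[X] = ∫_0^1 ∫_0^1 x × f(x,y) dy dx
= ∫_0^1 ∫_0^1 x × (8 x y^{3}) dy dx
= \frac{2}{3}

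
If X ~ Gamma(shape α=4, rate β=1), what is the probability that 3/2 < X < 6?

P(3/2 < X < 6) = ∫_{3/2}^{6} f(x) dx
where f(x) = \frac{x^{3} e^{- x}}{6}
= - \frac{61}{e^{6}} + \frac{67}{16 e^{\frac{3}{2}}}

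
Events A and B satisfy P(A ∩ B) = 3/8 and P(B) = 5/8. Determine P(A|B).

P(A|B) = P(A ∩ B) / P(B)
= (3/8) / (5/8)
= 3/5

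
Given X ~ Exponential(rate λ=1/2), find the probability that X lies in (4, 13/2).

P(4 < X < 13/2) = ∫_{4}^{13/2} f(x) dx
where f(x) = \frac{e^{- \frac{x}{2}}}{2}
= - \frac{1}{e^{\frac{13}{4}}} + e^{-2}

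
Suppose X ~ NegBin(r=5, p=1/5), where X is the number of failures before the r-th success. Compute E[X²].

Using the identity E[X²] = Var(X) + (E[X])²:
E[X] = 20
Var(X) = 100
E[X²] = 100 + (20)²
= 500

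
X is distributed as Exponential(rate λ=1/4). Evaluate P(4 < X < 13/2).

P(4 < X < 13/2) = ∫_{4}^{13/2} f(x) dx
where f(x) = \frac{e^{- \frac{x}{4}}}{4}
= - \frac{1}{e^{\frac{13}{8}}} + e^{-1}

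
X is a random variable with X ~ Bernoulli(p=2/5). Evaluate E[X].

For X ~ Bernoulli(p=2/5), the expected value is:
E[X] = \frac{2}{5}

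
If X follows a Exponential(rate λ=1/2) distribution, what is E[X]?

For X ~ Exponential(rate λ=1/2), the expected value is:
E[X] = 2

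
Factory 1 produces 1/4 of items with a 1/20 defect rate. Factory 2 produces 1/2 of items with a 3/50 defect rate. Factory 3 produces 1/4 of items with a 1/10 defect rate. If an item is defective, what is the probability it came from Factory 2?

Using Bayes' theorem:
P(F1) = 1/4, P(D|F1) = 1/20
P(F2) = 1/2, P(D|F2) = 3/50
P(F3) = 1/4, P(D|F3) = 1/10
P(D) = P(D|F1)P(F1) + P(D|F2)P(F2) + P(D|F3)P(F3)
     = \frac{27}{400}
P(F2|D) = P(D|F2)P(F2) / P(D)
= \frac{4}{9}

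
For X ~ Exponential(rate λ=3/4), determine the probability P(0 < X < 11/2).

P(0 < X < 11/2) = ∫_{0}^{11/2} f(x) dx
where f(x) = \frac{3 e^{- \frac{3 x}{4}}}{4}
= 1 - e^{- \frac{33}{8}}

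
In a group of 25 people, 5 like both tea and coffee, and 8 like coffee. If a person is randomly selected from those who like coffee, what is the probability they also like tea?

P(A ∩ B) = 5/25 = 1/5
P(B) = 8/25
P(A|B) = P(A ∩ B) / P(B) = (1/5) / (8/25) = 5/8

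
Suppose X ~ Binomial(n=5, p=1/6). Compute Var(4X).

For X ~ Binomial(n=5, p=1/6):
Var(X) = \frac{25}{36}
Var(4X) = (4)² × Var(X) = 16 × \frac{25}{36} = \frac{100}{9}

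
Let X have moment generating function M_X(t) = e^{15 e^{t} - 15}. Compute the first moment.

To find E[X], compute M^(1)(0):
M^(1)(t) = 15 e^{t} e^{15 e^{t} - 15}
M^(1)(0) = 15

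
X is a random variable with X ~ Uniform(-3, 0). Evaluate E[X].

For X ~ Uniform(-3, 0), the expected value is:
E[X] = - \frac{3}{2}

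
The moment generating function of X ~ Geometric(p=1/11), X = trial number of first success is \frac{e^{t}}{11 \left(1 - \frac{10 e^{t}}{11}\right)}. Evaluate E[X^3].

To find E[X^3], compute M^(3)(0):
M^(1)(t) = \frac{e^{t}}{11 \left(1 - \frac{10 e^{t}}{11}\right)} + \frac{10 e^{2 t}}{121 \left(1 - \frac{10 e^{t}}{11}\right)^{2}}
M^(2)(t) = \frac{e^{t}}{11 \left(1 - \frac{10 e^{t}}{11}\right)} + \frac{30 e^{2 t}}{121 \left(1 - \frac{10 e^{t}}{11}\right)^{2}} + \frac{200 e^{3 t}}{1331 \left(1 - \frac{10 e^{t}}{11}\right)^{3}}
M^(3)(t) = \frac{e^{t}}{11 \left(1 - \frac{10 e^{t}}{11}\right)} + \frac{70 e^{2 t}}{121 \left(1 - \frac{10 e^{t}}{11}\right)^{2}} + \frac{1200 e^{3 t}}{1331 \left(1 - \frac{10 e^{t}}{11}\right)^{3}} + \frac{6000 e^{4 t}}{14641 \left(1 - \frac{10 e^{t}}{11}\right)^{4}}
M^(3)(0) = 7271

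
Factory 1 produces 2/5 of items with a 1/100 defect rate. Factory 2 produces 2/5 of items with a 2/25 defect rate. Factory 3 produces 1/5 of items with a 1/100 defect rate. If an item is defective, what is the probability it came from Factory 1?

Using Bayes' theorem:
P(F1) = 2/5, P(D|F1) = 1/100
P(F2) = 2/5, P(D|F2) = 2/25
P(F3) = 1/5, P(D|F3) = 1/100
P(D) = P(D|F1)P(F1) + P(D|F2)P(F2) + P(D|F3)P(F3)
     = \frac{19}{500}
P(F1|D) = P(D|F1)P(F1) / P(D)
= \frac{2}{19}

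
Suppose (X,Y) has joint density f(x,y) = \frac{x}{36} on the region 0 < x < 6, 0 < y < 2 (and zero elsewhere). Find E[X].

f_X(x) = ∫_0^2 \frac{x}{36} dy = \frac{x}{18}
E[X] = ∫_0^6 x × (\frac{x}{18}) dx = 4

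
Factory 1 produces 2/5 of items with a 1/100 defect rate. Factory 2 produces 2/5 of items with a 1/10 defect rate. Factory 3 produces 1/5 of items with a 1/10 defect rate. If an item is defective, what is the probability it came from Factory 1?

Using Bayes' theorem:
P(F1) = 2/5, P(D|F1) = 1/100
P(F2) = 2/5, P(D|F2) = 1/10
P(F3) = 1/5, P(D|F3) = 1/10
P(D) = P(D|F1)P(F1) + P(D|F2)P(F2) + P(D|F3)P(F3)
     = \frac{8}{125}
P(F1|D) = P(D|F1)P(F1) / P(D)
= \frac{1}{16}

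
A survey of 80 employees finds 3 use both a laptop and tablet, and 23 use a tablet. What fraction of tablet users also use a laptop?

P(A ∩ B) = 3/80
P(B) = 23/80
P(A|B) = P(A ∩ B) / P(B) = (3/80) / (23/80) = 3/23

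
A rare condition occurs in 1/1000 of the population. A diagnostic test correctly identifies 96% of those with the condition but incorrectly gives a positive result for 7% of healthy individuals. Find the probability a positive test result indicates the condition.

Let D = the rare event, + = positive/flagged.
P(D) = 1/1000
P(+|D) = 96/100 = 24/25
P(+|D') = 7/100
P(+) = P(+|D)P(D) + P(+|D')P(D')
     = \frac{24}{25} × \frac{1}{1000} + \frac{7}{100} × \frac{999}{1000}
     = \frac{7089}{100000}
P(D|+) = P(+|D)P(D)/P(+) = \frac{32}{2363}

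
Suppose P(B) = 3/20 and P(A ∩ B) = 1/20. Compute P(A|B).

P(A|B) = P(A ∩ B) / P(B)
= (1/20) / (3/20)
= 1/3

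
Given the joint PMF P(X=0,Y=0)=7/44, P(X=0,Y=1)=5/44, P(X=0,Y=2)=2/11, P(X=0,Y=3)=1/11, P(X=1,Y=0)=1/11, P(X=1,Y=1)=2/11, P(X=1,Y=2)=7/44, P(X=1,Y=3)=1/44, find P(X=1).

P(X=1) = P(X=1,Y=0) + P(X=1,Y=1) + P(X=1,Y=2) + P(X=1,Y=3)
= 1/11 + 2/11 + 7/44 + 1/44
= 5/11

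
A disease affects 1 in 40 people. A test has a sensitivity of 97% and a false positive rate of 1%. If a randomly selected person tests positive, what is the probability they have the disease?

Let D = the rare event, + = positive/flagged.
P(D) = 1/40
P(+|D) = 97/100
P(+|D') = 1/100
P(+) = P(+|D)P(D) + P(+|D')P(D')
     = \frac{97}{100} × \frac{1}{40} + \frac{1}{100} × \frac{39}{40}
     = \frac{17}{500}
P(D|+) = P(+|D)P(D)/P(+) = \frac{97}{136}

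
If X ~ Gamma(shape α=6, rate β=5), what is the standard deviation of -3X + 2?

For X ~ Gamma(shape α=6, rate β=5):
Var(X) = \frac{6}{25}
SD(X) = √(Var(X)) = √(\frac{6}{25}) = \frac{\sqrt{6}}{5}
SD(-3X + 2) = |-3| × SD(X) = 3 × \frac{\sqrt{6}}{5} = \frac{3 \sqrt{6}}{5}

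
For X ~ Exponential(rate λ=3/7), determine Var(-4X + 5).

For X ~ Exponential(rate λ=3/7):
Var(X) = \frac{49}{9}
Var(-4X + 5) = (-4)² × Var(X) = 16 × \frac{49}{9} = \frac{784}{9}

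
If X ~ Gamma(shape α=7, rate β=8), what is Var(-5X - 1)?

For X ~ Gamma(shape α=7, rate β=8):
Var(X) = \frac{7}{64}
Var(-5X - 1) = (-5)² × Var(X) = 25 × \frac{7}{64} = \frac{175}{64}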